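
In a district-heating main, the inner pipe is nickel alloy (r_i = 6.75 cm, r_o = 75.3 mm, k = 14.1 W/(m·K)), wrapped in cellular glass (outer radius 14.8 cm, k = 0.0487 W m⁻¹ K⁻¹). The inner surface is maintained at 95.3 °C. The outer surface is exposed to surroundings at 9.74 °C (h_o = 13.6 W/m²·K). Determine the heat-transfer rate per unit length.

Resistance network (inner→outer):
  R'_nickel alloy = ln(0.0753/0.0675)/(2πk) = 0.1094/(2π·14.1) = 0.001234 m·K/W
  R'_cellular glass = ln(0.148/0.0753)/(2πk) = 0.6757/(2π·0.0487) = 2.208 m·K/W
  R'_conv,out = 1/(2πr h) = 1/(2π·0.148·13.6) = 0.07907 m·K/W
ΣR = 0.001234 + 2.208 + 0.07907 = 2.288 m·K/W
Q' = ΔT/ΣR = (95.3 °C − 9.74 °C)/2.288 = 37.4 W/m

Q' = 37.4 W/m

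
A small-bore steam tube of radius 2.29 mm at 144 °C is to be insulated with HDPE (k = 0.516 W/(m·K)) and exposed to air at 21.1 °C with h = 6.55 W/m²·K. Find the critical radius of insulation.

r_cr = 7.88 cm

For a cylinder, r_cr = k_ins/h = 0.516/6.55 = 0.0788 m = 7.88 cm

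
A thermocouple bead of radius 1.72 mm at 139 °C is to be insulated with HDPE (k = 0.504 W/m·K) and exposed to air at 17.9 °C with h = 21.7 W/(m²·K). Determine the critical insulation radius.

r_cr = 4.65 cm

For a sphere, r_cr = 2k_ins/h = 2·0.504/21.7 = 0.0465 m = 4.65 cm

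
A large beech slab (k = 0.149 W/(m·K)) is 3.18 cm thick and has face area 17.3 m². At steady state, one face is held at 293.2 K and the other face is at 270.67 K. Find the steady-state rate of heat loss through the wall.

Q = 1830 W

Q = kA·ΔT/L = 0.149 × 17.3 × |293.2 K − 270.67 K| / 0.0318 = 1830 W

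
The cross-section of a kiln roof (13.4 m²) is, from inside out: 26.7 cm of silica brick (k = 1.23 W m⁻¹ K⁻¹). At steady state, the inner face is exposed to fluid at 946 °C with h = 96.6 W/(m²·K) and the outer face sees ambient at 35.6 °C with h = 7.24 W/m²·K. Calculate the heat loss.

Q = 33.4 kW

Treat each layer as a resistance in series:
  R_conv,in = 1/(hA) = 1/(96.6·13.4) = 7.725×10^-4 K/W
  R_silica brick = L/(kA) = 0.267/(1.23·13.4) = 0.01620 K/W
  R_conv,out = 1/(hA) = 1/(7.24·13.4) = 0.01031 K/W
ΣR = 7.725×10^-4 + 0.01620 + 0.01031 = 0.02728 K/W
Q = ΔT/ΣR = (946 °C − 35.6 °C)/0.02728 = 33400 W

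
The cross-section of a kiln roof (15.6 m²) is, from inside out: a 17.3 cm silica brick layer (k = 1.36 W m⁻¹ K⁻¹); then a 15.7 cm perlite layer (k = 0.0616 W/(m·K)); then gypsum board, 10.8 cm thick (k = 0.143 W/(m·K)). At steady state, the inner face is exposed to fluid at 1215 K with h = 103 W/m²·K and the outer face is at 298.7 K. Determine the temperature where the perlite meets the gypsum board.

T = 500 K

Series thermal resistances, inner to outer:
  R_conv,in = 1/(hA) = 1/(103·15.6) = 6.224×10^-4 K/W
  R_silica brick = L/(kA) = 0.173/(1.36·15.6) = 0.008154 K/W
  R_perlite = L/(kA) = 0.157/(0.0616·15.6) = 0.1634 K/W
  R_gypsum board = L/(kA) = 0.108/(0.143·15.6) = 0.04841 K/W
ΣR = 6.224×10^-4 + 0.008154 + 0.1634 + 0.04841 = 0.2206 K/W
Q = ΔT/ΣR = (1215 K − 298.7 K)/0.2206 = 4154 W
From the inner boundary to the perlite/gypsum board interface, ΣR_partial = 0.1722 K/W.
T_interface = T_in − Q·ΣR_partial = 1215 K − (4154)(0.1722) = 500 K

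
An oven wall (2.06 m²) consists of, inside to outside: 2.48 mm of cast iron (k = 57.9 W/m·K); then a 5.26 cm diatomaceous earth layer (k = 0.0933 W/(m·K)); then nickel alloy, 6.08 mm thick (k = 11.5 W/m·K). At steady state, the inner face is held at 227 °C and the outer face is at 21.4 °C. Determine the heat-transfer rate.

Treat each layer as a resistance in series:
  R_cast iron = L/(kA) = 0.00248/(57.9·2.06) = 2.079×10^-5 K/W
  R_diatomaceous earth = L/(kA) = 0.0526/(0.0933·2.06) = 0.2737 K/W
  R_nickel alloy = L/(kA) = 0.00608/(11.5·2.06) = 2.566×10^-4 K/W
ΣR = 2.079×10^-5 + 0.2737 + 2.566×10^-4 = 0.2740 K/W
Q = ΔT/ΣR = (227 °C − 21.4 °C)/0.2740 = 750 W

Q = 750 W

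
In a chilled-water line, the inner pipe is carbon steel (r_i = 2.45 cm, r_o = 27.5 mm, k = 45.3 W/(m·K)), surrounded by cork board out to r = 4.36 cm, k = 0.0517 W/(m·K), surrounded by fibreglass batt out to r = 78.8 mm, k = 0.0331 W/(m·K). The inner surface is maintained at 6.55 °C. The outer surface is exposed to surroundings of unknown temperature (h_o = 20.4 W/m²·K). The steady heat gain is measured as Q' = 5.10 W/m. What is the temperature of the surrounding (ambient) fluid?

Series resistances:
  R'_carbon steel = ln(0.0275/0.0245)/(2πk) = 0.1155/(2π·45.3) = 4.058×10^-4 m·K/W
  R'_cork board = ln(0.0436/0.0275)/(2πk) = 0.4609/(2π·0.0517) = 1.419 m·K/W
  R'_fibreglass batt = ln(0.0788/0.0436)/(2πk) = 0.5919/(2π·0.0331) = 2.846 m·K/W
  R'_conv,out = 1/(2πr h) = 1/(2π·0.0788·20.4) = 0.09901 m·K/W
ΣR = 4.364 m·K/W
ΔT = Q'·ΣR = 5.10 × 4.364 = 22.26 K
Heat flows inward, so T_out = T_in + ΔT = 6.55 + 22.26 = 28.8 °C

T_out = 28.8 °C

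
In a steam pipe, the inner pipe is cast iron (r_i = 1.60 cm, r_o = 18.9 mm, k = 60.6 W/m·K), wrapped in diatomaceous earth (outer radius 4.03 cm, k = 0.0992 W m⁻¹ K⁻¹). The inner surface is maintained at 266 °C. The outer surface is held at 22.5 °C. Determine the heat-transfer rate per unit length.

Q' = 200 W/m

Series thermal resistances, inner to outer:
  R'_cast iron = ln(0.0189/0.0160)/(2πk) = 0.1666/(2π·60.6) = 4.375×10^-4 m·K/W
  R'_diatomaceous earth = ln(0.0403/0.0189)/(2πk) = 0.7572/(2π·0.0992) = 1.215 m·K/W
ΣR = 4.375×10^-4 + 1.215 = 1.215 m·K/W
Q' = ΔT/ΣR = (266 °C − 22.5 °C)/1.215 = 200 W/m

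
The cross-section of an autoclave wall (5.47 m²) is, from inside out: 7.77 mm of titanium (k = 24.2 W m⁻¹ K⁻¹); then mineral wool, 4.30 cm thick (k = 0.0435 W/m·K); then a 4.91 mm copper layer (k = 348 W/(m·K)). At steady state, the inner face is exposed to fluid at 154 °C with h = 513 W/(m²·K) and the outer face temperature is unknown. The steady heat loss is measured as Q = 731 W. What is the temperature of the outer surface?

T_out = 21.6 °C

Sum the resistances:
  R_conv,in = 1/(hA) = 1/(513·5.47) = 3.564×10^-4 K/W
  R_titanium = L/(kA) = 0.00777/(24.2·5.47) = 5.870×10^-5 K/W
  R_mineral wool = L/(kA) = 0.0430/(0.0435·5.47) = 0.1807 K/W
  R_copper = L/(kA) = 0.00491/(348·5.47) = 2.579×10^-6 K/W
ΣR = 0.1811 K/W
ΔT = Q·ΣR = 731 × 0.1811 = 132.4 K
Heat flows outward, so T_out = T_in − ΔT = 154 − 132.4 = 21.6 °C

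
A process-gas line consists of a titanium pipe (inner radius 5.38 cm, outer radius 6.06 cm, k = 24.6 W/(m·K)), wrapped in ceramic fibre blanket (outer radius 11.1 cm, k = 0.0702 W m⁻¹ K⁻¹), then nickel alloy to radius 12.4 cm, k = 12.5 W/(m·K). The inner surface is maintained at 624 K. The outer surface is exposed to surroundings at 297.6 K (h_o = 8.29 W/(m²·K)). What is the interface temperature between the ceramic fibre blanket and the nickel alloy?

T = 330.9 K

Treat each layer as a resistance in series:
  R'_titanium = ln(0.0606/0.0538)/(2πk) = 0.1190/(2π·24.6) = 7.700×10^-4 m·K/W
  R'_ceramic fibre blanket = ln(0.111/0.0606)/(2πk) = 0.6052/(2π·0.0702) = 1.372 m·K/W
  R'_nickel alloy = ln(0.124/0.111)/(2πk) = 0.1108/(2π·12.5) = 0.001410 m·K/W
  R'_conv,out = 1/(2πr h) = 1/(2π·0.124·8.29) = 0.1548 m·K/W
ΣR = 7.700×10^-4 + 1.372 + 0.001410 + 0.1548 = 1.529 m·K/W
Q' = ΔT/ΣR = (624 K − 297.6 K)/1.529 = 213.5 W/m
From the inner boundary to the ceramic fibre blanket/nickel alloy interface, ΣR_partial = 1.373 m·K/W.
T_interface = T_in − Q'·ΣR_partial = 624 K − (213.5)(1.373) = 330.9 K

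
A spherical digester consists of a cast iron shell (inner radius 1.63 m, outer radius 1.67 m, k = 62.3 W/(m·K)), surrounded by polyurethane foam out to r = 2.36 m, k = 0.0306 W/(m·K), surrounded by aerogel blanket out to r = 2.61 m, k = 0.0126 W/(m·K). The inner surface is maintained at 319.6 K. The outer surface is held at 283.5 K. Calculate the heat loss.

Q = 50.7 W

Series thermal resistances, inner to outer:
  R_cast iron = (1/1.63 − 1/1.67)/(4πk) = 0.01469/(4π·62.3) = 1.877×10^-5 K/W
  R_polyurethane foam = (1/1.67 − 1/2.36)/(4πk) = 0.1751/(4π·0.0306) = 0.4553 K/W
  R_aerogel blanket = (1/2.36 − 1/2.61)/(4πk) = 0.04059/(4π·0.0126) = 0.2563 K/W
ΣR = 1.877×10^-5 + 0.4553 + 0.2563 = 0.7116 K/W
Q = ΔT/ΣR = (319.6 K − 283.5 K)/0.7116 = 50.7 W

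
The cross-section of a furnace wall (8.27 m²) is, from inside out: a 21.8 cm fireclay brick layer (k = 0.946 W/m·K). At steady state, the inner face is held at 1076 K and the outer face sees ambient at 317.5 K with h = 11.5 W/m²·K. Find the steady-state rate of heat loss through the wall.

Series thermal resistances, inner to outer:
  R_fireclay brick = L/(kA) = 0.218/(0.946·8.27) = 0.02787 K/W
  R_conv,out = 1/(hA) = 1/(11.5·8.27) = 0.01051 K/W
ΣR = 0.02787 + 0.01051 = 0.03838 K/W
Q = ΔT/ΣR = (1076 K − 317.5 K)/0.03838 = 19800 W

Q = 19.8 kW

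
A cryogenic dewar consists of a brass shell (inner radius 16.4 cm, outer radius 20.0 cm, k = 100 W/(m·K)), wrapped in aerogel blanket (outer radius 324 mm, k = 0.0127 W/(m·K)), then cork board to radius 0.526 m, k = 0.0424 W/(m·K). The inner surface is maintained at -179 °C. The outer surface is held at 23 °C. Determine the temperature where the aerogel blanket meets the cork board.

Treat each layer as a resistance in series:
  R_brass = (1/0.164 − 1/0.200)/(4πk) = 1.098/(4π·100) = 8.734×10^-4 K/W
  R_aerogel blanket = (1/0.200 − 1/0.324)/(4πk) = 1.914/(4π·0.0127) = 11.99 K/W
  R_cork board = (1/0.324 − 1/0.526)/(4πk) = 1.185/(4π·0.0424) = 2.225 K/W
ΣR = 8.734×10^-4 + 11.99 + 2.225 = 14.22 K/W
Q = ΔT/ΣR = (-179 °C − 23 °C)/14.22 = -14.21 W
From the inner boundary to the aerogel blanket/cork board interface, ΣR_partial = 11.99 K/W.
T_interface = T_in − Q·ΣR_partial = -179 °C − (-14.21)(11.99) = -8.6 °C

T = -8.6 °C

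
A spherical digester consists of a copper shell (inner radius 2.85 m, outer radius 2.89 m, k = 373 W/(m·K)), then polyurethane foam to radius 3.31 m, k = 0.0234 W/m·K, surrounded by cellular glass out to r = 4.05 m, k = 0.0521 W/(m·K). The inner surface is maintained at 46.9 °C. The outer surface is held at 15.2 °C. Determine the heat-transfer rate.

Q = 136 W

Resistance network (inner→outer):
  R_copper = (1/2.85 − 1/2.89)/(4πk) = 0.004856/(4π·373) = 1.036×10^-6 K/W
  R_polyurethane foam = (1/2.89 − 1/3.31)/(4πk) = 0.04391/(4π·0.0234) = 0.1493 K/W
  R_cellular glass = (1/3.31 − 1/4.05)/(4πk) = 0.05520/(4π·0.0521) = 0.08431 K/W
ΣR = 1.036×10^-6 + 0.1493 + 0.08431 = 0.2336 K/W
Q = ΔT/ΣR = (46.9 °C − 15.2 °C)/0.2336 = 136 W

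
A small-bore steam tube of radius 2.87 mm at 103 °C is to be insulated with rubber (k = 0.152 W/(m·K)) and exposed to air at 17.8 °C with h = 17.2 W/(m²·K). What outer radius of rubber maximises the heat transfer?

r_cr = 0.884 cm

For a cylinder, r_cr = k_ins/h = 0.152/17.2 = 0.00884 m = 0.884 cm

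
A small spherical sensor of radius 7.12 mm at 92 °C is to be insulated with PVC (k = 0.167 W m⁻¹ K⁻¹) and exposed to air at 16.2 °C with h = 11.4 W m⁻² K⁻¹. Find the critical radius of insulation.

For a sphere, r_cr = 2k_ins/h = 2·0.167/11.4 = 0.0293 m = 2.93 cm

r_cr = 2.93 cm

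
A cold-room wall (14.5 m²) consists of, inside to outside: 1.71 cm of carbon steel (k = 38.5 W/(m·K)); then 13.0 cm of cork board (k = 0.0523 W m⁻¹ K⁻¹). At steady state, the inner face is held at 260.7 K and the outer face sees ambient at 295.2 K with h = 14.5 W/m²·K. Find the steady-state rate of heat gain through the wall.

Q = 196 W

Treat each layer as a resistance in series:
  R_carbon steel = L/(kA) = 0.0171/(38.5·14.5) = 3.063×10^-5 K/W
  R_cork board = L/(kA) = 0.130/(0.0523·14.5) = 0.1714 K/W
  R_conv,out = 1/(hA) = 1/(14.5·14.5) = 0.004756 K/W
ΣR = 3.063×10^-5 + 0.1714 + 0.004756 = 0.1762 K/W
Q = ΔT/ΣR = (260.7 K − 295.2 K)/0.1762 = -196 W
(Negative Q ⇒ heat flows inward; heat gain = 196 W.)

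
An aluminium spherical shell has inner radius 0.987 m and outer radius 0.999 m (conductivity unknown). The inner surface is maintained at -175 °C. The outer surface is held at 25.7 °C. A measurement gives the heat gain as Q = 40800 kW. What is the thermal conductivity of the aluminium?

k = 197 W/m·K

ΣR = ΔT/Q = |-175 − 25.7|/4.08×10^7 = 4.919×10^-6 K/W
(1/r₁−1/r₂)/(4πk) = 4.919×10^-6 ⇒ k = 0.01217/(4π·4.919×10^-6) = 197 W/m·K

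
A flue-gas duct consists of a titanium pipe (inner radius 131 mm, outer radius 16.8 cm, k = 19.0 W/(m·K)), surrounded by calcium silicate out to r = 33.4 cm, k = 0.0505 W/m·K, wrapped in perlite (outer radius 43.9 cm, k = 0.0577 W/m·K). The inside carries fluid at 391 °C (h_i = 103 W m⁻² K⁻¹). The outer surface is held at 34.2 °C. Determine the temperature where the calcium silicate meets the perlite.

Series thermal resistances, inner to outer:
  R'_conv,in = 1/(2πr h) = 1/(2π·0.131·103) = 0.01180 m·K/W
  R'_titanium = ln(0.168/0.131)/(2πk) = 0.2488/(2π·19.0) = 0.002084 m·K/W
  R'_calcium silicate = ln(0.334/0.168)/(2πk) = 0.6872/(2π·0.0505) = 2.166 m·K/W
  R'_perlite = ln(0.439/0.334)/(2πk) = 0.2734/(2π·0.0577) = 0.7540 m·K/W
ΣR = 0.01180 + 0.002084 + 2.166 + 0.7540 = 2.934 m·K/W
Q' = ΔT/ΣR = (391 °C − 34.2 °C)/2.934 = 121.6 W/m
From the inner boundary to the calcium silicate/perlite interface, ΣR_partial = 2.180 m·K/W.
T_interface = T_in − Q'·ΣR_partial = 391 °C − (121.6)(2.180) = 126 °C

T = 126 °C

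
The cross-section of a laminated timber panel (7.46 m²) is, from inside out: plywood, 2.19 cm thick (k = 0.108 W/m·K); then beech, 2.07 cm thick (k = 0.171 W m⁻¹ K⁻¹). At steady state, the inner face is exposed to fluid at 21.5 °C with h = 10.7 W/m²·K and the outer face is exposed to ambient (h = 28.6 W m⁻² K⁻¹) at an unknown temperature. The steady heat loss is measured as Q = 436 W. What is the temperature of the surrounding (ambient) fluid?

Series resistances:
  R_conv,in = 1/(hA) = 1/(10.7·7.46) = 0.01253 K/W
  R_plywood = L/(kA) = 0.0219/(0.108·7.46) = 0.02718 K/W
  R_beech = L/(kA) = 0.0207/(0.171·7.46) = 0.01623 K/W
  R_conv,out = 1/(hA) = 1/(28.6·7.46) = 0.004687 K/W
ΣR = 0.06062 K/W
ΔT = Q·ΣR = 436 × 0.06062 = 26.43 K
Heat flows outward, so T_out = T_in − ΔT = 21.5 − 26.43 = -4.93 °C

T_out = -4.93 °C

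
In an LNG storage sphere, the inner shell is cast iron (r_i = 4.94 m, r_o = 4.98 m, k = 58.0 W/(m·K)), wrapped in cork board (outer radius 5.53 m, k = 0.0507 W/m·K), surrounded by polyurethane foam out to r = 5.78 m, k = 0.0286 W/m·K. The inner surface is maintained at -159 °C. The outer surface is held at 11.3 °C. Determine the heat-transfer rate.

Q = 3.21 kW

Resistance network (inner→outer):
  R_cast iron = (1/4.94 − 1/4.98)/(4πk) = 0.001626/(4π·58.0) = 2.231×10^-6 K/W
  R_cork board = (1/4.98 − 1/5.53)/(4πk) = 0.01997/(4π·0.0507) = 0.03135 K/W
  R_polyurethane foam = (1/5.53 − 1/5.78)/(4πk) = 0.007821/(4π·0.0286) = 0.02176 K/W
ΣR = 2.231×10^-6 + 0.03135 + 0.02176 = 0.05311 K/W
Q = ΔT/ΣR = (-159 °C − 11.3 °C)/0.05311 = -3210 W
(Negative Q ⇒ heat flows inward; heat gain = 3210 W.)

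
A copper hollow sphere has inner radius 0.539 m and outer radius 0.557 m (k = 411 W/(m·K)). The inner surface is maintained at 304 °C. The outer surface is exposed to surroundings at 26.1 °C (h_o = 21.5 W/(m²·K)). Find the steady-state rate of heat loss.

Q = 23.3 kW

Treat each layer as a resistance in series:
  R_copper = (1/0.539 − 1/0.557)/(4πk) = 0.05996/(4π·411) = 1.161×10^-5 K/W
  R_conv,out = 1/(4πr²h) = 1/(4π·0.557²·21.5) = 0.01193 K/W
ΣR = 1.161×10^-5 + 0.01193 = 0.01194 K/W
Q = ΔT/ΣR = (304 °C − 26.1 °C)/0.01194 = 23300 W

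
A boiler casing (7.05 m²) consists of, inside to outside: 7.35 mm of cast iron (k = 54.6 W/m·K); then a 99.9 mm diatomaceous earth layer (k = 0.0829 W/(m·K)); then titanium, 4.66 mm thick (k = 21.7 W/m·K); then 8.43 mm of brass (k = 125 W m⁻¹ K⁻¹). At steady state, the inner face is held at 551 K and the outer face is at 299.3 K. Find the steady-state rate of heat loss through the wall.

Resistance network (inner→outer):
  R_cast iron = L/(kA) = 0.00735/(54.6·7.05) = 1.909×10^-5 K/W
  R_diatomaceous earth = L/(kA) = 0.0999/(0.0829·7.05) = 0.1709 K/W
  R_titanium = L/(kA) = 0.00466/(21.7·7.05) = 3.046×10^-5 K/W
  R_brass = L/(kA) = 0.00843/(125·7.05) = 9.566×10^-6 K/W
ΣR = 1.909×10^-5 + 0.1709 + 3.046×10^-5 + 9.566×10^-6 = 0.1710 K/W
Q = ΔT/ΣR = (551 K − 299.3 K)/0.1710 = 1470 W

Q = 1470 W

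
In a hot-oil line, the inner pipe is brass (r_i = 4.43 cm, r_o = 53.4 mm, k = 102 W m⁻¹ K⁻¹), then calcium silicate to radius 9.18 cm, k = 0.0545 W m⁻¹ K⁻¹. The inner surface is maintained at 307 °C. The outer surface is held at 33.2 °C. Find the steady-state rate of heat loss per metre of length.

Q' = 173 W/m

Series thermal resistances, inner to outer:
  R'_brass = ln(0.0534/0.0443)/(2πk) = 0.1868/(2π·102) = 2.915×10^-4 m·K/W
  R'_calcium silicate = ln(0.0918/0.0534)/(2πk) = 0.5418/(2π·0.0545) = 1.582 m·K/W
ΣR = 2.915×10^-4 + 1.582 = 1.582 m·K/W
Q' = ΔT/ΣR = (307 °C − 33.2 °C)/1.582 = 173 W/m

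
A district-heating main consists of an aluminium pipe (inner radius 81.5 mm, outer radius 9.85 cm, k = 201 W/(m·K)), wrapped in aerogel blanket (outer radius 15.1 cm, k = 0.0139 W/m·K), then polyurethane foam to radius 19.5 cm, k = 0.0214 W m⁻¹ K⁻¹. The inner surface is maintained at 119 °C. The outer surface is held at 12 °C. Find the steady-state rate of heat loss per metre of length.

Resistance network (inner→outer):
  R'_aluminium = ln(0.0985/0.0815)/(2πk) = 0.1895/(2π·201) = 1.500×10^-4 m·K/W
  R'_aerogel blanket = ln(0.151/0.0985)/(2πk) = 0.4272/(2π·0.0139) = 4.892 m·K/W
  R'_polyurethane foam = ln(0.195/0.151)/(2πk) = 0.2557/(2π·0.0214) = 1.902 m·K/W
ΣR = 1.500×10^-4 + 4.892 + 1.902 = 6.794 m·K/W
Q' = ΔT/ΣR = (119 °C − 12 °C)/6.794 = 15.7 W/m

Q' = 15.7 W/m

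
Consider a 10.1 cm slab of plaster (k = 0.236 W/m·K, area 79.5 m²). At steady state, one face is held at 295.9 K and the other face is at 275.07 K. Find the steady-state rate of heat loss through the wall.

Q = 3.87 kW

Q = kA·ΔT/L = 0.236 × 79.5 × |295.9 K − 275.07 K| / 0.101 = 3870 W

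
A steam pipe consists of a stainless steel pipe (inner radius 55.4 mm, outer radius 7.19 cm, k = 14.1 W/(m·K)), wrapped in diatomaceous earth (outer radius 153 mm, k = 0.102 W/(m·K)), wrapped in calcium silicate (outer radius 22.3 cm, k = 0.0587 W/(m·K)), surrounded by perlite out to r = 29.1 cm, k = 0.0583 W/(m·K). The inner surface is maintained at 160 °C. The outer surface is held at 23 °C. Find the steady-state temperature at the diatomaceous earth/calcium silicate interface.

T = 105 °C

Series thermal resistances, inner to outer:
  R'_stainless steel = ln(0.0719/0.0554)/(2πk) = 0.2607/(2π·14.1) = 0.002943 m·K/W
  R'_diatomaceous earth = ln(0.153/0.0719)/(2πk) = 0.7552/(2π·0.102) = 1.178 m·K/W
  R'_calcium silicate = ln(0.223/0.153)/(2πk) = 0.3767/(2π·0.0587) = 1.021 m·K/W
  R'_perlite = ln(0.291/0.223)/(2πk) = 0.2662/(2π·0.0583) = 0.7266 m·K/W
ΣR = 0.002943 + 1.178 + 1.021 + 0.7266 = 2.929 m·K/W
Q' = ΔT/ΣR = (160 °C − 23 °C)/2.929 = 46.77 W/m
From the inner boundary to the diatomaceous earth/calcium silicate interface, ΣR_partial = 1.181 m·K/W.
T_interface = T_in − Q'·ΣR_partial = 160 °C − (46.77)(1.181) = 105 °C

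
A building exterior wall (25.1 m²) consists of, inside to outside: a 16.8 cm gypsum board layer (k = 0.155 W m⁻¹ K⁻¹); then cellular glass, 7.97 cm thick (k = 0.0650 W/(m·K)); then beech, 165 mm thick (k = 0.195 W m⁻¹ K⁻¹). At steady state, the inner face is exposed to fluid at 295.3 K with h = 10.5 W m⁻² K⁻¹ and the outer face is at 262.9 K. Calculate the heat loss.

Q = 250 W

Resistance network (inner→outer):
  R_conv,in = 1/(hA) = 1/(10.5·25.1) = 0.003794 K/W
  R_gypsum board = L/(kA) = 0.168/(0.155·25.1) = 0.04318 K/W
  R_cellular glass = L/(kA) = 0.0797/(0.0650·25.1) = 0.04885 K/W
  R_beech = L/(kA) = 0.165/(0.195·25.1) = 0.03371 K/W
ΣR = 0.003794 + 0.04318 + 0.04885 + 0.03371 = 0.1295 K/W
Q = ΔT/ΣR = (295.3 K − 262.9 K)/0.1295 = 250 W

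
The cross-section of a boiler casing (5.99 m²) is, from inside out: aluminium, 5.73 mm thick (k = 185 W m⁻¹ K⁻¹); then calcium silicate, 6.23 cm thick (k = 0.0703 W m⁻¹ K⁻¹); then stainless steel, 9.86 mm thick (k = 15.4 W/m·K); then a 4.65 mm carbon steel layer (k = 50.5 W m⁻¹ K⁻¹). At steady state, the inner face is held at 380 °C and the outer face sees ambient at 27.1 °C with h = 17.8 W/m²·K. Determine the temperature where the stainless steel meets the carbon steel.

T = 48.2 °C

Series thermal resistances, inner to outer:
  R_aluminium = L/(kA) = 0.00573/(185·5.99) = 5.171×10^-6 K/W
  R_calcium silicate = L/(kA) = 0.0623/(0.0703·5.99) = 0.1479 K/W
  R_stainless steel = L/(kA) = 0.00986/(15.4·5.99) = 1.069×10^-4 K/W
  R_carbon steel = L/(kA) = 0.00465/(50.5·5.99) = 1.537×10^-5 K/W
  R_conv,out = 1/(hA) = 1/(17.8·5.99) = 0.009379 K/W
ΣR = 5.171×10^-6 + 0.1479 + 1.069×10^-4 + 1.537×10^-5 + 0.009379 = 0.1574 K/W
Q = ΔT/ΣR = (380 °C − 27.1 °C)/0.1574 = 2242 W
From the inner boundary to the stainless steel/carbon steel interface, ΣR_partial = 0.1480 K/W.
T_interface = T_in − Q·ΣR_partial = 380 °C − (2242)(0.1480) = 48.2 °C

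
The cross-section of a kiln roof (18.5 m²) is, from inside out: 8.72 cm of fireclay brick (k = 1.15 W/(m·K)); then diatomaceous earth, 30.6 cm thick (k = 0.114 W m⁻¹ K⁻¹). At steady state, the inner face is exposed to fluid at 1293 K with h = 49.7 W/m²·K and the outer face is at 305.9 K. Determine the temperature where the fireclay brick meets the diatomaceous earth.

T = 1259 K

Resistance network (inner→outer):
  R_conv,in = 1/(hA) = 1/(49.7·18.5) = 0.001088 K/W
  R_fireclay brick = L/(kA) = 0.0872/(1.15·18.5) = 0.004099 K/W
  R_diatomaceous earth = L/(kA) = 0.306/(0.114·18.5) = 0.1451 K/W
ΣR = 0.001088 + 0.004099 + 0.1451 = 0.1503 K/W
Q = ΔT/ΣR = (1293 K − 305.9 K)/0.1503 = 6568 W
From the inner boundary to the fireclay brick/diatomaceous earth interface, ΣR_partial = 0.005187 K/W.
T_interface = T_in − Q·ΣR_partial = 1293 K − (6568)(0.005187) = 1259 K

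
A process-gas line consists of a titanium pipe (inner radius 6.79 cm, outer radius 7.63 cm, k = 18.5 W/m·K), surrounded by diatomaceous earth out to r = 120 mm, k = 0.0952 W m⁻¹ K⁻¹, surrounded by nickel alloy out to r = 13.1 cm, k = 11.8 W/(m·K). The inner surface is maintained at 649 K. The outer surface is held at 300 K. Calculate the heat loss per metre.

Resistance network (inner→outer):
  R'_titanium = ln(0.0763/0.0679)/(2πk) = 0.1166/(2π·18.5) = 0.001003 m·K/W
  R'_diatomaceous earth = ln(0.120/0.0763)/(2πk) = 0.4528/(2π·0.0952) = 0.7570 m·K/W
  R'_nickel alloy = ln(0.131/0.120)/(2πk) = 0.08771/(2π·11.8) = 0.001183 m·K/W
ΣR = 0.001003 + 0.7570 + 0.001183 = 0.7592 m·K/W
Q' = ΔT/ΣR = (649 K − 300 K)/0.7592 = 460 W/m

Q' = 460 W/m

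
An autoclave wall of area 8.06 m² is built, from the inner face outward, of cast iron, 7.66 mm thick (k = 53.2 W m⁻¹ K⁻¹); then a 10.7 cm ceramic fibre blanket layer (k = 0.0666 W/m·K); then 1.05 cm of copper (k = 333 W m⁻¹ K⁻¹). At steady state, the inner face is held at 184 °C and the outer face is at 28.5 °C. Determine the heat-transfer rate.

Resistance network (inner→outer):
  R_cast iron = L/(kA) = 0.00766/(53.2·8.06) = 1.786×10^-5 K/W
  R_ceramic fibre blanket = L/(kA) = 0.107/(0.0666·8.06) = 0.1993 K/W
  R_copper = L/(kA) = 0.0105/(333·8.06) = 3.912×10^-6 K/W
ΣR = 1.786×10^-5 + 0.1993 + 3.912×10^-6 = 0.1993 K/W
Q = ΔT/ΣR = (184 °C − 28.5 °C)/0.1993 = 780 W

Q = 780 W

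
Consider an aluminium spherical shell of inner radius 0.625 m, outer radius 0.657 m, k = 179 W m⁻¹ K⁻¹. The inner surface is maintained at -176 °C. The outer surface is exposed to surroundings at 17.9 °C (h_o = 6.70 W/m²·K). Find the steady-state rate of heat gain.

Resistance network (inner→outer):
  R_aluminium = (1/0.625 − 1/0.657)/(4πk) = 0.07793/(4π·179) = 3.465×10^-5 K/W
  R_conv,out = 1/(4πr²h) = 1/(4π·0.657²·6.70) = 0.02752 K/W
ΣR = 3.465×10^-5 + 0.02752 = 0.02755 K/W
Q = ΔT/ΣR = (-176 °C − 17.9 °C)/0.02755 = -7040 W
(Negative Q ⇒ heat flows inward; heat gain = 7040 W.)

Q = 7040 W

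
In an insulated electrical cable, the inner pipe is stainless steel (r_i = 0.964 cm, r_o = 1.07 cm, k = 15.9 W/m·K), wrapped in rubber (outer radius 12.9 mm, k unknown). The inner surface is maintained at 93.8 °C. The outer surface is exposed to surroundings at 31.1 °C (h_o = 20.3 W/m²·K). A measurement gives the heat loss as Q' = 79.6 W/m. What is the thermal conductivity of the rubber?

ΣR = ΔT/Q' = |93.8 − 31.1|/79.6 = 0.7877 m·K/W
Known resistances:
  R'_stainless steel = ln(0.0107/0.00964)/(2πk) = 0.1043/(2π·15.9) = 0.001044 m·K/W
  R'_conv,out = 1/(2πr h) = 1/(2π·0.0129·20.3) = 0.6078 m·K/W
R_rubber = ΣR − ΣR_known = 0.7877 − 0.6088 = 0.1789 m·K/W
ln(r₂/r₁)/(2πk) = 0.1789 ⇒ k = 0.1870/(2π·0.1789) = 0.166 W/m·K

k = 0.166 W/m·K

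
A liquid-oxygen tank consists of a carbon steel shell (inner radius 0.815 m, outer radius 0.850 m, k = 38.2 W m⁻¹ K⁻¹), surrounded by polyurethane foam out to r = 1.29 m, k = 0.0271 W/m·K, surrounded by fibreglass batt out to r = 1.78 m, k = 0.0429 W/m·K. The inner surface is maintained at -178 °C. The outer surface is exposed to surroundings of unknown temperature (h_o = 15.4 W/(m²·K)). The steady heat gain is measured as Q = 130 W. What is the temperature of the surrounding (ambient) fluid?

Series resistances:
  R_carbon steel = (1/0.815 − 1/0.850)/(4πk) = 0.05052/(4π·38.2) = 1.052×10^-4 K/W
  R_polyurethane foam = (1/0.850 − 1/1.29)/(4πk) = 0.4013/(4π·0.0271) = 1.178 K/W
  R_fibreglass batt = (1/1.29 − 1/1.78)/(4πk) = 0.2134/(4π·0.0429) = 0.3958 K/W
  R_conv,out = 1/(4πr²h) = 1/(4π·1.78²·15.4) = 0.001631 K/W
ΣR = 1.576 K/W
ΔT = Q·ΣR = 130 × 1.576 = 204.9 K
Heat flows inward, so T_out = T_in + ΔT = -178 + 204.9 = 26.9 °C

T_out = 26.9 °C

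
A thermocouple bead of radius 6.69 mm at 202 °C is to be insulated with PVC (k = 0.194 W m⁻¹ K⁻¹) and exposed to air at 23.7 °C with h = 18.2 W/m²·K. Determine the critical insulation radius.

For a sphere, r_cr = 2k_ins/h = 2·0.194/18.2 = 0.0213 m = 2.13 cm

r_cr = 2.13 cm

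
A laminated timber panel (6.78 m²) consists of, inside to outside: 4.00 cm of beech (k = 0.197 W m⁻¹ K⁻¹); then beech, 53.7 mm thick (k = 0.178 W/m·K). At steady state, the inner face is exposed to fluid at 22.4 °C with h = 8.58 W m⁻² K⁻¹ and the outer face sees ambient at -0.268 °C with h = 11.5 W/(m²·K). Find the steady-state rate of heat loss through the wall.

Treat each layer as a resistance in series:
  R_conv,in = 1/(hA) = 1/(8.58·6.78) = 0.01719 K/W
  R_beech = L/(kA) = 0.0400/(0.197·6.78) = 0.02995 K/W
  R_beech = L/(kA) = 0.0537/(0.178·6.78) = 0.04450 K/W
  R_conv,out = 1/(hA) = 1/(11.5·6.78) = 0.01283 K/W
ΣR = 0.01719 + 0.02995 + 0.04450 + 0.01283 = 0.1045 K/W
Q = ΔT/ΣR = (22.4 °C − -0.268 °C)/0.1045 = 217 W

Q = 217 W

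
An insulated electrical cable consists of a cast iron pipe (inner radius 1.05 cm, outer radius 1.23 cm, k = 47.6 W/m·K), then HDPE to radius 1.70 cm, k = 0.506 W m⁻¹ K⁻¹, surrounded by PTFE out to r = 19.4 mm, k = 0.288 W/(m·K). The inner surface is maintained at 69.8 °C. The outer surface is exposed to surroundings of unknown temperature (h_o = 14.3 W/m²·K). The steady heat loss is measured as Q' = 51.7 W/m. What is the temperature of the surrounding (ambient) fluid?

Series resistances:
  R'_cast iron = ln(0.0123/0.0105)/(2πk) = 0.1582/(2π·47.6) = 5.290×10^-4 m·K/W
  R'_HDPE = ln(0.0170/0.0123)/(2πk) = 0.3236/(2π·0.506) = 0.1018 m·K/W
  R'_PTFE = ln(0.0194/0.0170)/(2πk) = 0.1321/(2π·0.288) = 0.07298 m·K/W
  R'_conv,out = 1/(2πr h) = 1/(2π·0.0194·14.3) = 0.5737 m·K/W
ΣR = 0.7490 m·K/W
ΔT = Q'·ΣR = 51.7 × 0.7490 = 38.72 K
Heat flows outward, so T_out = T_in − ΔT = 69.8 − 38.72 = 31.1 °C

T_out = 31.1 °C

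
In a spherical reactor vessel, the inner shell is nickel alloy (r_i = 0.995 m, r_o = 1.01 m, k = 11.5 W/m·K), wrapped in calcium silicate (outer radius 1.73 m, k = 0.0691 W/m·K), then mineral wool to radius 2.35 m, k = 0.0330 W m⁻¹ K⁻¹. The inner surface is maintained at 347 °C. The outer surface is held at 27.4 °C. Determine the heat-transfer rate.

Treat each layer as a resistance in series:
  R_nickel alloy = (1/0.995 − 1/1.01)/(4πk) = 0.01493/(4π·11.5) = 1.033×10^-4 K/W
  R_calcium silicate = (1/1.01 − 1/1.73)/(4πk) = 0.4121/(4π·0.0691) = 0.4745 K/W
  R_mineral wool = (1/1.73 − 1/2.35)/(4πk) = 0.1525/(4π·0.0330) = 0.3678 K/W
ΣR = 1.033×10^-4 + 0.4745 + 0.3678 = 0.8424 K/W
Q = ΔT/ΣR = (347 °C − 27.4 °C)/0.8424 = 379 W

Q = 379 W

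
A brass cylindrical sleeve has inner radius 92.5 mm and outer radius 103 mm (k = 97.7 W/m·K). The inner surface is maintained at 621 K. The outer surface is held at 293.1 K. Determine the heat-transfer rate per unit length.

Q' = 2πk·ΔT/ln(r₂/r₁) = 2π × 97.7 × 327.9 / ln(0.103/0.0925) = 1.87×10^6 W/m

Q' = 1870 kW/m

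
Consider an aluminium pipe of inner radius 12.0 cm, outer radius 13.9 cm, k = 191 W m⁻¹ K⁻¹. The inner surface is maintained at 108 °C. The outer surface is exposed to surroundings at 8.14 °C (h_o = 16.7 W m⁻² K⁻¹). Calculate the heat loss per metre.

Q' = 1450 W/m

Resistance network (inner→outer):
  R'_aluminium = ln(0.139/0.120)/(2πk) = 0.1470/(2π·191) = 1.225×10^-4 m·K/W
  R'_conv,out = 1/(2πr h) = 1/(2π·0.139·16.7) = 0.06856 m·K/W
ΣR = 1.225×10^-4 + 0.06856 = 0.06868 m·K/W
Q' = ΔT/ΣR = (108 °C − 8.14 °C)/0.06868 = 1450 W/m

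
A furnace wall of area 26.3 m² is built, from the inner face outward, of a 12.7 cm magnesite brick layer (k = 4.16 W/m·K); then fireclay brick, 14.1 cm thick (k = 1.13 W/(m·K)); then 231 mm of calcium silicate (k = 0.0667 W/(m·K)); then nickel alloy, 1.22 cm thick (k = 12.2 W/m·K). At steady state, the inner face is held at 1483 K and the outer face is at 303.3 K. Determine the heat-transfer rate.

Treat each layer as a resistance in series:
  R_magnesite brick = L/(kA) = 0.127/(4.16·26.3) = 0.001161 K/W
  R_fireclay brick = L/(kA) = 0.141/(1.13·26.3) = 0.004744 K/W
  R_calcium silicate = L/(kA) = 0.231/(0.0667·26.3) = 0.1317 K/W
  R_nickel alloy = L/(kA) = 0.0122/(12.2·26.3) = 3.802×10^-5 K/W
ΣR = 0.001161 + 0.004744 + 0.1317 + 3.802×10^-5 = 0.1376 K/W
Q = ΔT/ΣR = (1483 K − 303.3 K)/0.1376 = 8570 W

Q = 8.57 kW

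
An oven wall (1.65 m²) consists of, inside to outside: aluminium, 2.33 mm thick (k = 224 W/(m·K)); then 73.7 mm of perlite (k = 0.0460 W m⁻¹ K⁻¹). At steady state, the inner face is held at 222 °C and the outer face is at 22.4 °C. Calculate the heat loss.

Q = 206 W

Resistance network (inner→outer):
  R_aluminium = L/(kA) = 0.00233/(224·1.65) = 6.304×10^-6 K/W
  R_perlite = L/(kA) = 0.0737/(0.0460·1.65) = 0.9710 K/W
ΣR = 6.304×10^-6 + 0.9710 = 0.9710 K/W
Q = ΔT/ΣR = (222 °C − 22.4 °C)/0.9710 = 206 W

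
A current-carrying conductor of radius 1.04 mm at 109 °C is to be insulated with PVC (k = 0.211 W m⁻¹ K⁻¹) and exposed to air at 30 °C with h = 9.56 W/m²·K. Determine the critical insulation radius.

For a cylinder, r_cr = k_ins/h = 0.211/9.56 = 0.0221 m = 2.21 cm

r_cr = 2.21 cm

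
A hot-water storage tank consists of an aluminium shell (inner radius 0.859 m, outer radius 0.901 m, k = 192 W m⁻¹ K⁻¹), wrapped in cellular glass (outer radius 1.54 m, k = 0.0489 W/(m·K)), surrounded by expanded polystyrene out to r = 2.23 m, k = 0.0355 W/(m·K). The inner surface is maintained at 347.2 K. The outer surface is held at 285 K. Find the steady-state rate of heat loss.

Treat each layer as a resistance in series:
  R_aluminium = (1/0.859 − 1/0.901)/(4πk) = 0.05427/(4π·192) = 2.249×10^-5 K/W
  R_cellular glass = (1/0.901 − 1/1.54)/(4πk) = 0.4605/(4π·0.0489) = 0.7494 K/W
  R_expanded polystyrene = (1/1.54 − 1/2.23)/(4πk) = 0.2009/(4π·0.0355) = 0.4504 K/W
ΣR = 2.249×10^-5 + 0.7494 + 0.4504 = 1.200 K/W
Q = ΔT/ΣR = (347.2 K − 285 K)/1.200 = 51.8 W

Q = 51.8 W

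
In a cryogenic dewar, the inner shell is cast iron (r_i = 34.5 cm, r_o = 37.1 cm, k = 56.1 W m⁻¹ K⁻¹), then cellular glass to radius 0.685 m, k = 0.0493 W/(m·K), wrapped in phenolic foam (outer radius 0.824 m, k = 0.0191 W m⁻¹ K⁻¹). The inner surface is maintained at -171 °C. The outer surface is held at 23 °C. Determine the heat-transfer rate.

Series thermal resistances, inner to outer:
  R_cast iron = (1/0.345 − 1/0.371)/(4πk) = 0.2031/(4π·56.1) = 2.881×10^-4 K/W
  R_cellular glass = (1/0.371 − 1/0.685)/(4πk) = 1.236/(4π·0.0493) = 1.994 K/W
  R_phenolic foam = (1/0.685 − 1/0.824)/(4πk) = 0.2463/(4π·0.0191) = 1.026 K/W
ΣR = 2.881×10^-4 + 1.994 + 1.026 = 3.020 K/W
Q = ΔT/ΣR = (-171 °C − 23 °C)/3.020 = -64.2 W
(Negative Q ⇒ heat flows inward; heat gain = 64.2 W.)

Q = 64.2 W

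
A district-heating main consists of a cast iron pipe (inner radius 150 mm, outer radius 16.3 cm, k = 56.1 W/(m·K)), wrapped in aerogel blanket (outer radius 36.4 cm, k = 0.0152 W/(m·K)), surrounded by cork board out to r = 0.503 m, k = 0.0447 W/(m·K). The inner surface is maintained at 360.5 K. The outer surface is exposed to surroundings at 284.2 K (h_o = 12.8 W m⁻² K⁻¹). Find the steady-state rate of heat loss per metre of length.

Resistance network (inner→outer):
  R'_cast iron = ln(0.163/0.150)/(2πk) = 0.08311/(2π·56.1) = 2.358×10^-4 m·K/W
  R'_aerogel blanket = ln(0.364/0.163)/(2πk) = 0.8034/(2π·0.0152) = 8.412 m·K/W
  R'_cork board = ln(0.503/0.364)/(2πk) = 0.3234/(2π·0.0447) = 1.152 m·K/W
  R'_conv,out = 1/(2πr h) = 1/(2π·0.503·12.8) = 0.02472 m·K/W
ΣR = 2.358×10^-4 + 8.412 + 1.152 + 0.02472 = 9.589 m·K/W
Q' = ΔT/ΣR = (360.5 K − 284.2 K)/9.589 = 7.96 W/m

Q' = 7.96 W/m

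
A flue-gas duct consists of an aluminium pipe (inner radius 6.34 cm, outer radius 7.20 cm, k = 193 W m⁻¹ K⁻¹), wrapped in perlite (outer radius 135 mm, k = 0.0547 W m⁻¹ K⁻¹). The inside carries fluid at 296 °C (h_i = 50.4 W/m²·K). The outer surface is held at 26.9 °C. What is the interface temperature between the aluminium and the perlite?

Series thermal resistances, inner to outer:
  R'_conv,in = 1/(2πr h) = 1/(2π·0.0634·50.4) = 0.04981 m·K/W
  R'_aluminium = ln(0.0720/0.0634)/(2πk) = 0.1272/(2π·193) = 1.049×10^-4 m·K/W
  R'_perlite = ln(0.135/0.0720)/(2πk) = 0.6286/(2π·0.0547) = 1.829 m·K/W
ΣR = 0.04981 + 1.049×10^-4 + 1.829 = 1.879 m·K/W
Q' = ΔT/ΣR = (296 °C − 26.9 °C)/1.879 = 143.2 W/m
From the inner boundary to the aluminium/perlite interface, ΣR_partial = 0.04991 m·K/W.
T_interface = T_in − Q'·ΣR_partial = 296 °C − (143.2)(0.04991) = 289 °C

T = 289 °C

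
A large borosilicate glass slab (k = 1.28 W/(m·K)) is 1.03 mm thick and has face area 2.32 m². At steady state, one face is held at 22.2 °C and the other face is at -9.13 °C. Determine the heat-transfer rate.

Q = 90.3 kW

Q = kA·ΔT/L = 1.28 × 2.32 × |22.2 °C − -9.13 °C| / 0.00103 = 90300 W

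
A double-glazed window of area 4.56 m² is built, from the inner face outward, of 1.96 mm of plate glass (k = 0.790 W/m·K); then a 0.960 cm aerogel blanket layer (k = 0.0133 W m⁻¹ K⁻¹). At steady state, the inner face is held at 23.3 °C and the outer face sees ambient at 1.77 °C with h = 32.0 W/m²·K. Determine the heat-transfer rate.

Q = 130 W

Resistance network (inner→outer):
  R_plate glass = L/(kA) = 0.00196/(0.790·4.56) = 5.441×10^-4 K/W
  R_aerogel blanket = L/(kA) = 0.00960/(0.0133·4.56) = 0.1583 K/W
  R_conv,out = 1/(hA) = 1/(32.0·4.56) = 0.006853 K/W
ΣR = 5.441×10^-4 + 0.1583 + 0.006853 = 0.1657 K/W
Q = ΔT/ΣR = (23.3 °C − 1.77 °C)/0.1657 = 130 W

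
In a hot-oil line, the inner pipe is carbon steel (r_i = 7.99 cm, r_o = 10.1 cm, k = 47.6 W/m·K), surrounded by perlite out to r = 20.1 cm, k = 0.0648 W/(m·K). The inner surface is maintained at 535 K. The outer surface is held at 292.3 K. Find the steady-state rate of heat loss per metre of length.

Treat each layer as a resistance in series:
  R'_carbon steel = ln(0.101/0.0799)/(2πk) = 0.2343/(2π·47.6) = 7.836×10^-4 m·K/W
  R'_perlite = ln(0.201/0.101)/(2πk) = 0.6882/(2π·0.0648) = 1.690 m·K/W
ΣR = 7.836×10^-4 + 1.690 = 1.691 m·K/W
Q' = ΔT/ΣR = (535 K − 292.3 K)/1.691 = 144 W/m

Q' = 144 W/m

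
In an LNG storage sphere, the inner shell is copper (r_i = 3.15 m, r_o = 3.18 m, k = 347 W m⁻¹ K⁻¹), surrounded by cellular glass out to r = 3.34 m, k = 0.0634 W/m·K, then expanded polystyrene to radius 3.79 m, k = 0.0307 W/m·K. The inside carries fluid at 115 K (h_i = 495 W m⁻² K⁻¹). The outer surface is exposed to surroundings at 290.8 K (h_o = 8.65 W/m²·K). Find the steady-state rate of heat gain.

Treat each layer as a resistance in series:
  R_conv,in = 1/(4πr²h) = 1/(4π·3.15²·495) = 1.620×10^-5 K/W
  R_copper = (1/3.15 − 1/3.18)/(4πk) = 0.002995/(4π·347) = 6.868×10^-7 K/W
  R_cellular glass = (1/3.18 − 1/3.34)/(4πk) = 0.01506/(4π·0.0634) = 0.01891 K/W
  R_expanded polystyrene = (1/3.34 − 1/3.79)/(4πk) = 0.03555/(4π·0.0307) = 0.09215 K/W
  R_conv,out = 1/(4πr²h) = 1/(4π·3.79²·8.65) = 6.405×10^-4 K/W
ΣR = 1.620×10^-5 + 6.868×10^-7 + 0.01891 + 0.09215 + 6.405×10^-4 = 0.1117 K/W
Q = ΔT/ΣR = (115 K − 290.8 K)/0.1117 = -1570 W
(Negative Q ⇒ heat flows inward; heat gain = 1570 W.)

Q = 1570 W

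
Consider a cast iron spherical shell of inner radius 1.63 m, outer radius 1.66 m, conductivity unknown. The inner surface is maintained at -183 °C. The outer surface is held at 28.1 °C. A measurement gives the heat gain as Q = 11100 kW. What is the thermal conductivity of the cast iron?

ΣR = ΔT/Q = |-183 − 28.1|/1.11×10^7 = 1.902×10^-5 K/W
(1/r₁−1/r₂)/(4πk) = 1.902×10^-5 ⇒ k = 0.01109/(4π·1.902×10^-5) = 46.4 W/m·K

k = 46.4 W/m·K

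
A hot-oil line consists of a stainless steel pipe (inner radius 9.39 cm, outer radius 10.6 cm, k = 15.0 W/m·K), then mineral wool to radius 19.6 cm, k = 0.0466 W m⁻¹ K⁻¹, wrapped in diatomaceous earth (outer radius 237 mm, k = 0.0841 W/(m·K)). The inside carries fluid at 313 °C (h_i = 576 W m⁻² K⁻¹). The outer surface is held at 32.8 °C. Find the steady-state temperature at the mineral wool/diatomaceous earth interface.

Treat each layer as a resistance in series:
  R'_conv,in = 1/(2πr h) = 1/(2π·0.0939·576) = 0.002943 m·K/W
  R'_stainless steel = ln(0.106/0.0939)/(2πk) = 0.1212/(2π·15.0) = 0.001286 m·K/W
  R'_mineral wool = ln(0.196/0.106)/(2πk) = 0.6147/(2π·0.0466) = 2.099 m·K/W
  R'_diatomaceous earth = ln(0.237/0.196)/(2πk) = 0.1899/(2π·0.0841) = 0.3595 m·K/W
ΣR = 0.002943 + 0.001286 + 2.099 + 0.3595 = 2.463 m·K/W
Q' = ΔT/ΣR = (313 °C − 32.8 °C)/2.463 = 113.8 W/m
From the inner boundary to the mineral wool/diatomaceous earth interface, ΣR_partial = 2.103 m·K/W.
T_interface = T_in − Q'·ΣR_partial = 313 °C − (113.8)(2.103) = 73.7 °C

T = 73.7 °C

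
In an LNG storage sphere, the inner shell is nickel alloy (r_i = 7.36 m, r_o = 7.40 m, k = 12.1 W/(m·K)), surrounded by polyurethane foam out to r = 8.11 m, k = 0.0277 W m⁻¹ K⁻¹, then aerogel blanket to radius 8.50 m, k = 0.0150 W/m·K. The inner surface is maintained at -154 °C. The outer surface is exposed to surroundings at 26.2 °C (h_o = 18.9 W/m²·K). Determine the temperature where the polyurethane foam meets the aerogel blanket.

T = -58.4 °C

Resistance network (inner→outer):
  R_nickel alloy = (1/7.36 − 1/7.40)/(4πk) = 7.344×10^-4/(4π·12.1) = 4.830×10^-6 K/W
  R_polyurethane foam = (1/7.40 − 1/8.11)/(4πk) = 0.01183/(4π·0.0277) = 0.03399 K/W
  R_aerogel blanket = (1/8.11 − 1/8.50)/(4πk) = 0.005658/(4π·0.0150) = 0.03001 K/W
  R_conv,out = 1/(4πr²h) = 1/(4π·8.50²·18.9) = 5.828×10^-5 K/W
ΣR = 4.830×10^-6 + 0.03399 + 0.03001 + 5.828×10^-5 = 0.06406 K/W
Q = ΔT/ΣR = (-154 °C − 26.2 °C)/0.06406 = -2813 W
From the inner boundary to the polyurethane foam/aerogel blanket interface, ΣR_partial = 0.03399 K/W.
T_interface = T_in − Q·ΣR_partial = -154 °C − (-2813)(0.03399) = -58.4 °C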